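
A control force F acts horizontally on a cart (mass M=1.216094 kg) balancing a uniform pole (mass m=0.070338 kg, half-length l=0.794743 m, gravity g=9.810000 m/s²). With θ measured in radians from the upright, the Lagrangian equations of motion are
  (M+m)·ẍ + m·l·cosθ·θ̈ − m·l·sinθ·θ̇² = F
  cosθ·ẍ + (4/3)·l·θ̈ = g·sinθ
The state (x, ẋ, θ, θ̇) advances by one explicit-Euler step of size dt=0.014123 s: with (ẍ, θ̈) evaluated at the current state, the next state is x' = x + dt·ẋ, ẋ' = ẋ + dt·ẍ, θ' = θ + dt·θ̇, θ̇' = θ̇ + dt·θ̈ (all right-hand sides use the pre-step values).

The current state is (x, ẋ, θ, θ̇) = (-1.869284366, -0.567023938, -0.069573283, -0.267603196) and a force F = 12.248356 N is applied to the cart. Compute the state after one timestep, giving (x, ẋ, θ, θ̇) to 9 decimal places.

sinθ=-0.069517169, cosθ=0.997580755
temp = (F + m·l·θ̇²·sinθ)/(M+m) = (12.248356 + -0.000278286)/1.286432 = 9.520967851
θ̈ = (g·sinθ − cosθ·temp)/(l·(4/3 − m·cos²θ/(M+m))) = -10.015509981
ẍ = temp − m·l·θ̈·cosθ/(M+m) = 9.955129064
Euler: x'=-1.869284366+0.014123·-0.567023938=-1.877292445, ẋ'=-0.567023938+0.014123·9.955129064=-0.426427650
       θ'=-0.069573283+0.014123·-0.267603196=-0.073352643, θ̇'=-0.267603196+0.014123·-10.015509981=-0.409052243

(-1.877292445, -0.426427650, -0.073352643, -0.409052243)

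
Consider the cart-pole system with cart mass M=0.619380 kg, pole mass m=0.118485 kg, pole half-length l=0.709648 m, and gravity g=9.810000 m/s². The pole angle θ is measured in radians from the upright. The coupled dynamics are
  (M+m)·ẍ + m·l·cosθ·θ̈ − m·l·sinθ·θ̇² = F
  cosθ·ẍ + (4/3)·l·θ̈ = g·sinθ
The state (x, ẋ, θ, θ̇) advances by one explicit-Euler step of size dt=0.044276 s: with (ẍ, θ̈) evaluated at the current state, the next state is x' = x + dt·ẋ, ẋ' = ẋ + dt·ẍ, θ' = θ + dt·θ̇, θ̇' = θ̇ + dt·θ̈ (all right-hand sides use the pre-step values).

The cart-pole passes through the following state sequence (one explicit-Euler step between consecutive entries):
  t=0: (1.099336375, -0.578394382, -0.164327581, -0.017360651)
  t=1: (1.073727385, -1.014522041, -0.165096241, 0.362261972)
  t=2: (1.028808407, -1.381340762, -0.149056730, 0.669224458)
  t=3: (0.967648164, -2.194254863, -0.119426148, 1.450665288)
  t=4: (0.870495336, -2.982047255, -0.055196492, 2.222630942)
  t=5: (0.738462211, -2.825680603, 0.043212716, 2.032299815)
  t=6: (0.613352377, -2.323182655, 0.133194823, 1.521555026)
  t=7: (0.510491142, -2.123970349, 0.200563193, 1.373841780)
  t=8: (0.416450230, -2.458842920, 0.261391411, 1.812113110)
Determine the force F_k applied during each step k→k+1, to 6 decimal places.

step 0→1:
  ẍ = (ẋ'−ẋ)/dt = (-1.014522041−-0.578394382)/0.044276 = -9.850205
  θ̈ = (θ̇'−θ̇)/dt = (0.362261972−-0.017360651)/0.044276 = 8.574004
  sinθ=-0.163589, cosθ=0.986529
  F = (M+m)·ẍ + m·l·cosθ·θ̈ − m·l·sinθ·θ̇² = -7.268121 + 0.711213 − -0.000004 = -6.556904
step 1→2:
  ẍ = (ẋ'−ẋ)/dt = (-1.381340762−-1.014522041)/0.044276 = -8.284821
  θ̈ = (θ̇'−θ̇)/dt = (0.669224458−0.362261972)/0.044276 = 6.932932
  sinθ=-0.164347, cosθ=0.986403
  F = (M+m)·ẍ + m·l·cosθ·θ̈ − m·l·sinθ·θ̇² = -6.113079 + 0.575013 − -0.001813 = -5.536253
step 2→3:
  ẍ = (ẋ'−ẋ)/dt = (-2.194254863−-1.381340762)/0.044276 = -18.360152
  θ̈ = (θ̇'−θ̇)/dt = (1.450665288−0.669224458)/0.044276 = 17.649310
  sinθ=-0.148505, cosθ=0.988912
  F = (M+m)·ẍ + m·l·cosθ·θ̈ − m·l·sinθ·θ̇² = -13.547314 + 1.467545 − -0.005592 = -12.074176
step 3→4:
  ẍ = (ẋ'−ẋ)/dt = (-2.982047255−-2.194254863)/0.044276 = -17.792763
  θ̈ = (θ̇'−θ̇)/dt = (2.222630942−1.450665288)/0.044276 = 17.435307
  sinθ=-0.119142, cosθ=0.992877
  F = (M+m)·ẍ + m·l·cosθ·θ̈ − m·l·sinθ·θ̇² = -13.128657 + 1.455565 − -0.021082 = -11.652011
step 4→5:
  ẍ = (ẋ'−ẋ)/dt = (-2.825680603−-2.982047255)/0.044276 = 3.531635
  θ̈ = (θ̇'−θ̇)/dt = (2.032299815−2.222630942)/0.044276 = -4.298743
  sinθ=-0.055168, cosθ=0.998477
  F = (M+m)·ẍ + m·l·cosθ·θ̈ − m·l·sinθ·θ̇² = 2.605870 + -0.360899 − -0.022916 = 2.267886
step 5→6:
  ẍ = (ẋ'−ẋ)/dt = (-2.323182655−-2.825680603)/0.044276 = 11.349217
  θ̈ = (θ̇'−θ̇)/dt = (1.521555026−2.032299815)/0.044276 = -11.535477
  sinθ=0.043199, cosθ=0.999066
  F = (M+m)·ẍ + m·l·cosθ·θ̈ − m·l·sinθ·θ̇² = 8.374190 + -0.969028 − 0.015002 = 7.390160
step 6→7:
  ẍ = (ẋ'−ẋ)/dt = (-2.123970349−-2.323182655)/0.044276 = 4.499329
  θ̈ = (θ̇'−θ̇)/dt = (1.373841780−1.521555026)/0.044276 = -3.336192
  sinθ=0.132801, cosθ=0.991143
  F = (M+m)·ẍ + m·l·cosθ·θ̈ − m·l·sinθ·θ̇² = 3.319898 + -0.278031 − 0.025851 = 3.016015
step 7→8:
  ẍ = (ẋ'−ẋ)/dt = (-2.458842920−-2.123970349)/0.044276 = -7.563298
  θ̈ = (θ̇'−θ̇)/dt = (1.812113110−1.373841780)/0.044276 = 9.898621
  sinθ=0.199221, cosθ=0.979955
  F = (M+m)·ẍ + m·l·cosθ·θ̈ − m·l·sinθ·θ̇² = -5.580693 + 0.815618 − 0.031617 = -4.796691

F_0 = -6.556904 N
F_1 = -5.536253 N
F_2 = -12.074176 N
F_3 = -11.652011 N
F_4 = 2.267886 N
F_5 = 7.390160 N
F_6 = 3.016015 N
F_7 = -4.796691 N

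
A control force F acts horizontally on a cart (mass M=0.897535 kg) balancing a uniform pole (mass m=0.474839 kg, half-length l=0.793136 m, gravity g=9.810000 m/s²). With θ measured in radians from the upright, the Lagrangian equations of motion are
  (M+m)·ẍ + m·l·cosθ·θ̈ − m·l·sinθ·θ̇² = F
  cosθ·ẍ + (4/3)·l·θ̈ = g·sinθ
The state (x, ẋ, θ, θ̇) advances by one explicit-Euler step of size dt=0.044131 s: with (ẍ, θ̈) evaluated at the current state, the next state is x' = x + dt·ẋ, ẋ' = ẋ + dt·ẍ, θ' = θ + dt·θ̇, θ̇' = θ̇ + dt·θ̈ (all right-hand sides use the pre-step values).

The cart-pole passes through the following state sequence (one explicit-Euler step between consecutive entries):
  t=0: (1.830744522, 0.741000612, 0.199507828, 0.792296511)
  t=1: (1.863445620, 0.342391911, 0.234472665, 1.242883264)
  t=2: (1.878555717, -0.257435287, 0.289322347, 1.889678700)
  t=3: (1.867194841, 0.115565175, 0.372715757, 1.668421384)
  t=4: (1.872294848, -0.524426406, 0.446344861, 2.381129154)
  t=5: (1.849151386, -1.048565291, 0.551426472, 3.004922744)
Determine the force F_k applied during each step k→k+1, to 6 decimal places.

step 0→1:
  ẍ = (ẋ'−ẋ)/dt = (0.342391911−0.741000612)/0.044131 = -9.032397
  θ̈ = (θ̇'−θ̇)/dt = (1.242883264−0.792296511)/0.044131 = 10.210209
  sinθ=0.198187, cosθ=0.980164
  F = (M+m)·ẍ + m·l·cosθ·θ̈ − m·l·sinθ·θ̇² = -12.395826 + 3.769012 − 0.046854 = -8.673668
step 1→2:
  ẍ = (ẋ'−ẋ)/dt = (-0.257435287−0.342391911)/0.044131 = -13.591969
  θ̈ = (θ̇'−θ̇)/dt = (1.889678700−1.242883264)/0.044131 = 14.656261
  sinθ=0.232330, cosθ=0.972637
  F = (M+m)·ẍ + m·l·cosθ·θ̈ − m·l·sinθ·θ̇² = -18.653265 + 5.368686 − 0.135164 = -13.419743
step 2→3:
  ẍ = (ẋ'−ẋ)/dt = (0.115565175−-0.257435287)/0.044131 = 8.452119
  θ̈ = (θ̇'−θ̇)/dt = (1.668421384−1.889678700)/0.044131 = -5.013648
  sinθ=0.285303, cosθ=0.958437
  F = (M+m)·ẍ + m·l·cosθ·θ̈ − m·l·sinθ·θ̇² = 11.599468 + -1.809721 − 0.383686 = 9.406061
step 3→4:
  ẍ = (ẋ'−ẋ)/dt = (-0.524426406−0.115565175)/0.044131 = -14.502087
  θ̈ = (θ̇'−θ̇)/dt = (2.381129154−1.668421384)/0.044131 = 16.149821
  sinθ=0.364146, cosθ=0.931342
  F = (M+m)·ẍ + m·l·cosθ·θ̈ − m·l·sinθ·θ̇² = -19.902287 + 5.664621 − 0.381752 = -14.619417
step 4→5:
  ẍ = (ẋ'−ẋ)/dt = (-1.048565291−-0.524426406)/0.044131 = -11.876887
  θ̈ = (θ̇'−θ̇)/dt = (3.004922744−2.381129154)/0.044131 = 14.135043
  sinθ=0.431671, cosθ=0.902031
  F = (M+m)·ẍ + m·l·cosθ·θ̈ − m·l·sinθ·θ̇² = -16.299530 + 4.801895 − 0.921750 = -12.419386

F_0 = -8.673668 N
F_1 = -13.419743 N
F_2 = 9.406061 N
F_3 = -14.619417 N
F_4 = -12.419386 N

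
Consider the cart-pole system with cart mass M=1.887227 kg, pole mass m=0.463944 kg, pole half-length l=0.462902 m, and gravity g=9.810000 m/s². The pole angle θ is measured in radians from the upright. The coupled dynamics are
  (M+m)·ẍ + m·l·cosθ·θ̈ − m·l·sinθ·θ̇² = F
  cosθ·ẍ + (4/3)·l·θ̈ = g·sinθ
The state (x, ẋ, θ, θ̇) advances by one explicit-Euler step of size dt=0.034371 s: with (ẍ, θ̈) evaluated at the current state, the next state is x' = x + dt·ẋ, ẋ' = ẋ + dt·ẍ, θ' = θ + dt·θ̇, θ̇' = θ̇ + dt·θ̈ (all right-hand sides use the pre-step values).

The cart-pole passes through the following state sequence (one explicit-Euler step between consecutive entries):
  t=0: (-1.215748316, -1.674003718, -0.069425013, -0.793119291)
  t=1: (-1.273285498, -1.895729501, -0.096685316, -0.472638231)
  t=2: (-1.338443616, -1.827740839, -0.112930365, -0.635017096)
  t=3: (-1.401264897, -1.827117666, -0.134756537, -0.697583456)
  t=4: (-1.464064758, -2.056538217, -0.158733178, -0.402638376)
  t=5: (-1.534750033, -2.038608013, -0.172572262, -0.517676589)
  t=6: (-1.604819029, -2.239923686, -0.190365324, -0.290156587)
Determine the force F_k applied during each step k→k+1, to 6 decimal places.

F_0 = -13.160287 N
F_1 = 3.645586 N
F_2 = -0.336056 N
F_3 = -13.853424 N
F_4 = 0.522273 N
F_5 = -12.360750 N

step 0→1:
  ẍ = (ẋ'−ẋ)/dt = (-1.895729501−-1.674003718)/0.034371 = -6.450955
  θ̈ = (θ̇'−θ̇)/dt = (-0.472638231−-0.793119291)/0.034371 = 9.324170
  sinθ=-0.069369, cosθ=0.997591
  F = (M+m)·ẍ + m·l·cosθ·θ̈ − m·l·sinθ·θ̇² = -15.167299 + 1.997641 − -0.009371 = -13.160287
step 1→2:
  ẍ = (ẋ'−ẋ)/dt = (-1.827740839−-1.895729501)/0.034371 = 1.978082
  θ̈ = (θ̇'−θ̇)/dt = (-0.635017096−-0.472638231)/0.034371 = -4.724299
  sinθ=-0.096535, cosθ=0.995330
  F = (M+m)·ẍ + m·l·cosθ·θ̈ − m·l·sinθ·θ̇² = 4.650809 + -1.009855 − -0.004631 = 3.645586
step 2→3:
  ẍ = (ẋ'−ẋ)/dt = (-1.827117666−-1.827740839)/0.034371 = 0.018131
  θ̈ = (θ̇'−θ̇)/dt = (-0.697583456−-0.635017096)/0.034371 = -1.820324
  sinθ=-0.112690, cosθ=0.993630
  F = (M+m)·ẍ + m·l·cosθ·θ̈ − m·l·sinθ·θ̇² = 0.042629 + -0.388444 − -0.009759 = -0.336056
step 3→4:
  ẍ = (ẋ'−ẋ)/dt = (-2.056538217−-1.827117666)/0.034371 = -6.674829
  θ̈ = (θ̇'−θ̇)/dt = (-0.402638376−-0.697583456)/0.034371 = 8.581219
  sinθ=-0.134349, cosθ=0.990934
  F = (M+m)·ẍ + m·l·cosθ·θ̈ − m·l·sinθ·θ̇² = -15.693665 + 1.826200 − -0.014040 = -13.853424
step 4→5:
  ẍ = (ẋ'−ẋ)/dt = (-2.038608013−-2.056538217)/0.034371 = 0.521667
  θ̈ = (θ̇'−θ̇)/dt = (-0.517676589−-0.402638376)/0.034371 = -3.346956
  sinθ=-0.158067, cosθ=0.987428
  F = (M+m)·ẍ + m·l·cosθ·θ̈ − m·l·sinθ·θ̇² = 1.226527 + -0.709758 − -0.005503 = 0.522273
step 5→6:
  ẍ = (ẋ'−ẋ)/dt = (-2.239923686−-2.038608013)/0.034371 = -5.857137
  θ̈ = (θ̇'−θ̇)/dt = (-0.290156587−-0.517676589)/0.034371 = 6.619534
  sinθ=-0.171717, cosθ=0.985146
  F = (M+m)·ẍ + m·l·cosθ·θ̈ − m·l·sinθ·θ̇² = -13.771132 + 1.400499 − -0.009883 = -12.360750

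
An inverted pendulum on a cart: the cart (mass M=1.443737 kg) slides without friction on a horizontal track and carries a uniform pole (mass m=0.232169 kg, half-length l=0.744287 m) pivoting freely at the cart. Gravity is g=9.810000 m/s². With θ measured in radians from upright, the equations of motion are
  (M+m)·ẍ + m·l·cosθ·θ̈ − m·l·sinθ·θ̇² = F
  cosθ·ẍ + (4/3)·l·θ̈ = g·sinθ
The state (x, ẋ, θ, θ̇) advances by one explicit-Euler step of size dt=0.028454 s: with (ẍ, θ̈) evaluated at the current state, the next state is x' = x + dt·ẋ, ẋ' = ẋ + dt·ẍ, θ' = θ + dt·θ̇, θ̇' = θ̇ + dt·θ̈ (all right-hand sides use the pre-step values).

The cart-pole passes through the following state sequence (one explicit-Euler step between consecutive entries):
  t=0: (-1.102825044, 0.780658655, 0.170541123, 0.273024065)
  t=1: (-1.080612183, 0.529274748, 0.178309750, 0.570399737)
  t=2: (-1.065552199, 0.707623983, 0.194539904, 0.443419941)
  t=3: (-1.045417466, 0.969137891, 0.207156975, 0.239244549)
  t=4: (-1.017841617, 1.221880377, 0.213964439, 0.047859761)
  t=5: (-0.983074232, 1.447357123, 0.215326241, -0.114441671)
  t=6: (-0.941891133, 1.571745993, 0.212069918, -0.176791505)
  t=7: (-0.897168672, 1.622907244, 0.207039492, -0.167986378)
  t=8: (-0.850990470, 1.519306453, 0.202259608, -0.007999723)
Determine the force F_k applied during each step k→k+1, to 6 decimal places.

step 0→1:
  ẍ = (ẋ'−ẋ)/dt = (0.529274748−0.780658655)/0.028454 = -8.834748
  θ̈ = (θ̇'−θ̇)/dt = (0.570399737−0.273024065)/0.028454 = 10.451103
  sinθ=0.169716, cosθ=0.985493
  F = (M+m)·ẍ + m·l·cosθ·θ̈ − m·l·sinθ·θ̇² = -14.806206 + 1.779756 − 0.002186 = -13.028637
step 1→2:
  ẍ = (ẋ'−ẋ)/dt = (0.707623983−0.529274748)/0.028454 = 6.267985
  θ̈ = (θ̇'−θ̇)/dt = (0.443419941−0.570399737)/0.028454 = -4.462634
  sinθ=0.177366, cosθ=0.984145
  F = (M+m)·ẍ + m·l·cosθ·θ̈ − m·l·sinθ·θ̇² = 10.504553 + -0.758918 − 0.009972 = 9.735663
step 2→3:
  ẍ = (ẋ'−ẋ)/dt = (0.969137891−0.707623983)/0.028454 = 9.190761
  θ̈ = (θ̇'−θ̇)/dt = (0.239244549−0.443419941)/0.028454 = -7.175631
  sinθ=0.193315, cosθ=0.981137
  F = (M+m)·ẍ + m·l·cosθ·θ̈ − m·l·sinθ·θ̇² = 15.402851 + -1.216562 − 0.006568 = 14.179721
step 3→4:
  ẍ = (ẋ'−ẋ)/dt = (1.221880377−0.969137891)/0.028454 = 8.882494
  θ̈ = (θ̇'−θ̇)/dt = (0.047859761−0.239244549)/0.028454 = -6.726112
  sinθ=0.205678, cosθ=0.978620
  F = (M+m)·ẍ + m·l·cosθ·θ̈ − m·l·sinθ·θ̇² = 14.886225 + -1.137425 − 0.002034 = 13.746766
step 4→5:
  ẍ = (ẋ'−ẋ)/dt = (1.447357123−1.221880377)/0.028454 = 7.924255
  θ̈ = (θ̇'−θ̇)/dt = (-0.114441671−0.047859761)/0.028454 = -5.703994
  sinθ=0.212336, cosθ=0.977197
  F = (M+m)·ẍ + m·l·cosθ·θ̈ − m·l·sinθ·θ̇² = 13.280306 + -0.963176 − 0.000084 = 12.317046
step 5→6:
  ẍ = (ẋ'−ẋ)/dt = (1.571745993−1.447357123)/0.028454 = 4.371578
  θ̈ = (θ̇'−θ̇)/dt = (-0.176791505−-0.114441671)/0.028454 = -2.191250
  sinθ=0.213666, cosθ=0.976907
  F = (M+m)·ẍ + m·l·cosθ·θ̈ − m·l·sinθ·θ̇² = 7.326353 + -0.369905 − 0.000484 = 6.955965
step 6→7:
  ẍ = (ẋ'−ẋ)/dt = (1.622907244−1.571745993)/0.028454 = 1.798034
  θ̈ = (θ̇'−θ̇)/dt = (-0.167986378−-0.176791505)/0.028454 = 0.309451
  sinθ=0.210484, cosθ=0.977597
  F = (M+m)·ẍ + m·l·cosθ·θ̈ − m·l·sinθ·θ̇² = 3.013335 + 0.052275 − 0.001137 = 3.064474
step 7→8:
  ẍ = (ẋ'−ẋ)/dt = (1.519306453−1.622907244)/0.028454 = -3.640992
  θ̈ = (θ̇'−θ̇)/dt = (-0.007999723−-0.167986378)/0.028454 = 5.622642
  sinθ=0.205564, cosθ=0.978644
  F = (M+m)·ẍ + m·l·cosθ·θ̈ − m·l·sinθ·θ̇² = -6.101961 + 0.950845 − 0.001002 = -5.152118

F_0 = -13.028637 N
F_1 = 9.735663 N
F_2 = 14.179721 N
F_3 = 13.746766 N
F_4 = 12.317046 N
F_5 = 6.955965 N
F_6 = 3.064474 N
F_7 = -5.152118 N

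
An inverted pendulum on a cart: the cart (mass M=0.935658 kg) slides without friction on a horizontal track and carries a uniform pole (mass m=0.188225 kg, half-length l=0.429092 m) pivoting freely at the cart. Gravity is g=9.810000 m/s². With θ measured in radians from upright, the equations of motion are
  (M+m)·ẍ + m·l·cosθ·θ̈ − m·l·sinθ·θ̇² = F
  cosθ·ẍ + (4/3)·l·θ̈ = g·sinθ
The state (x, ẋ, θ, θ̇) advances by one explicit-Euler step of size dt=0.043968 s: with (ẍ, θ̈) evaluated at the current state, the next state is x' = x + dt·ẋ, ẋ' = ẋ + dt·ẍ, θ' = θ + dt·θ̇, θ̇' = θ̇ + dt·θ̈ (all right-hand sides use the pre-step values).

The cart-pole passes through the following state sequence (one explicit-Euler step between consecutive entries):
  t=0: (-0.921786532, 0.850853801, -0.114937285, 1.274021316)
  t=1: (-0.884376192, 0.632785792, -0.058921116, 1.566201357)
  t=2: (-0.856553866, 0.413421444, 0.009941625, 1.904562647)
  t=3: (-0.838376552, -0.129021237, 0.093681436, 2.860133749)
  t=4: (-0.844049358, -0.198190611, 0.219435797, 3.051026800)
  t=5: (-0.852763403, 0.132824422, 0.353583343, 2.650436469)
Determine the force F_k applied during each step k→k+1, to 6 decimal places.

F_0 = -5.025915 N
F_1 = -4.975125 N
F_2 = -12.113275 N
F_3 = -1.480751 N
F_4 = 7.579337 N

step 0→1:
  ẍ = (ẋ'−ẋ)/dt = (0.632785792−0.850853801)/0.043968 = -4.959698
  θ̈ = (θ̇'−θ̇)/dt = (1.566201357−1.274021316)/0.043968 = 6.645288
  sinθ=-0.114684, cosθ=0.993402
  F = (M+m)·ẍ + m·l·cosθ·θ̈ − m·l·sinθ·θ̇² = -5.574120 + 0.533171 − -0.015034 = -5.025915
step 1→2:
  ẍ = (ẋ'−ẋ)/dt = (0.413421444−0.632785792)/0.043968 = -4.989182
  θ̈ = (θ̇'−θ̇)/dt = (1.904562647−1.566201357)/0.043968 = 7.695626
  sinθ=-0.058887, cosθ=0.998265
  F = (M+m)·ẍ + m·l·cosθ·θ̈ − m·l·sinθ·θ̇² = -5.607257 + 0.620465 − -0.011667 = -4.975125
step 2→3:
  ẍ = (ẋ'−ẋ)/dt = (-0.129021237−0.413421444)/0.043968 = -12.337215
  θ̈ = (θ̇'−θ̇)/dt = (2.860133749−1.904562647)/0.043968 = 21.733331
  sinθ=0.009941, cosθ=0.999951
  F = (M+m)·ẍ + m·l·cosθ·θ̈ − m·l·sinθ·θ̇² = -13.865587 + 1.755224 − 0.002913 = -12.113275
step 3→4:
  ẍ = (ẋ'−ẋ)/dt = (-0.198190611−-0.129021237)/0.043968 = -1.573175
  θ̈ = (θ̇'−θ̇)/dt = (3.051026800−2.860133749)/0.043968 = 4.341636
  sinθ=0.093544, cosθ=0.995615
  F = (M+m)·ẍ + m·l·cosθ·θ̈ − m·l·sinθ·θ̇² = -1.768065 + 0.349118 − 0.061804 = -1.480751
step 4→5:
  ẍ = (ẋ'−ẋ)/dt = (0.132824422−-0.198190611)/0.043968 = 7.528544
  θ̈ = (θ̇'−θ̇)/dt = (2.650436469−3.051026800)/0.043968 = -9.110952
  sinθ=0.217679, cosθ=0.976020
  F = (M+m)·ẍ + m·l·cosθ·θ̈ − m·l·sinθ·θ̇² = 8.461203 + -0.718208 − 0.163658 = 7.579337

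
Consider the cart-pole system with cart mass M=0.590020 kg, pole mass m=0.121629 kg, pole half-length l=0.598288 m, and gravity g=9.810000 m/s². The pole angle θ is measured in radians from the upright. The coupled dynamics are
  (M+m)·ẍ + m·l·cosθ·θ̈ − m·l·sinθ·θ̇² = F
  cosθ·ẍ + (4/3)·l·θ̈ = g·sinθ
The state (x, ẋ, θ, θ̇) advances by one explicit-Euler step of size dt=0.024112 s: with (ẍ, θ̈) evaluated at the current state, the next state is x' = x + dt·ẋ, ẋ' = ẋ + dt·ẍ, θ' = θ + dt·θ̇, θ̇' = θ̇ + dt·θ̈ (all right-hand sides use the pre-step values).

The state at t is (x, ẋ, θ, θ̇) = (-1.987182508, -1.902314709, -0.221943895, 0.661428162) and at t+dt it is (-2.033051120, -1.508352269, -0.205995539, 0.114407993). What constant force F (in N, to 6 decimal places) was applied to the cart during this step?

ẍ = (ẋ'−ẋ)/dt = (-1.508352269−-1.902314709)/0.024112 = 16.338854
θ̈ = (θ̇'−θ̇)/dt = (0.114407993−0.661428162)/0.024112 = -22.686636
sinθ=-0.220126, cosθ=0.975471
F = (M+m)·ẍ + m·l·cosθ·θ̈ − m·l·sinθ·θ̇² = 11.627529 + -1.610394 − -0.007008 = 10.024143

F = 10.024143 N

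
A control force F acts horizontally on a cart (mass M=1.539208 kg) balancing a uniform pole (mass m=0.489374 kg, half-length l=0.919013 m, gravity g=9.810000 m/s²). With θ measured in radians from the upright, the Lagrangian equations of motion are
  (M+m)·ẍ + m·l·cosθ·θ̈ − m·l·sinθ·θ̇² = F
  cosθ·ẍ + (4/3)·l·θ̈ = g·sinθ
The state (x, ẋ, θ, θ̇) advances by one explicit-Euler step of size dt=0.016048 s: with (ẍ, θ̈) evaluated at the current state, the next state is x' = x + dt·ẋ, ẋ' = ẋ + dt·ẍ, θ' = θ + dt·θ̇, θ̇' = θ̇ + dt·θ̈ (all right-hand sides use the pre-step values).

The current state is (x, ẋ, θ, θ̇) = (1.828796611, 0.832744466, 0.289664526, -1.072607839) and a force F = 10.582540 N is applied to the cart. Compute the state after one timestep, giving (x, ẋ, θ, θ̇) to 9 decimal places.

sinθ=0.285630743, cosθ=0.958339751
temp = (F + m·l·θ̇²·sinθ)/(M+m) = (10.582540 + 0.147791491)/2.028582 = 5.289572465
θ̈ = (g·sinθ − cosθ·temp)/(l·(4/3 − m·cos²θ/(M+m))) = -2.218939035
ẍ = temp − m·l·θ̈·cosθ/(M+m) = 5.761021610
Euler: x'=1.828796611+0.016048·0.832744466=1.842160494, ẋ'=0.832744466+0.016048·5.761021610=0.925197341
       θ'=0.289664526+0.016048·-1.072607839=0.272451315, θ̇'=-1.072607839+0.016048·-2.218939035=-1.108217373

(1.842160494, 0.925197341, 0.272451315, -1.108217373)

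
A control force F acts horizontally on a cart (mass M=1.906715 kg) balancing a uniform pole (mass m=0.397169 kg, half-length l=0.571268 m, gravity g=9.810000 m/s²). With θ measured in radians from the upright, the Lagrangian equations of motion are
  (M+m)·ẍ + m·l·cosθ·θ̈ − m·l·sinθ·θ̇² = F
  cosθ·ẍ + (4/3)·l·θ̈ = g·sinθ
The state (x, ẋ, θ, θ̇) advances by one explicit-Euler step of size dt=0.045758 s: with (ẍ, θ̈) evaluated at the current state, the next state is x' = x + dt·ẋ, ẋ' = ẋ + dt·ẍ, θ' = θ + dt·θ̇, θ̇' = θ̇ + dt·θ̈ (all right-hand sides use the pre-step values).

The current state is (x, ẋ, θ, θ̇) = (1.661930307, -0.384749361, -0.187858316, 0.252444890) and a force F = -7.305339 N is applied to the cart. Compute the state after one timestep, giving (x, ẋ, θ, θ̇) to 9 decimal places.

(1.644324946, -0.538424023, -0.176306943, 0.340589774)

sinθ=-0.186755321, cosθ=0.982406459
temp = (F + m·l·θ̇²·sinθ)/(M+m) = (-7.305339 + -0.002700358)/2.303884 = -3.172051787
θ̈ = (g·sinθ − cosθ·temp)/(l·(4/3 − m·cos²θ/(M+m))) = 1.926327296
ẍ = temp − m·l·θ̈·cosθ/(M+m) = -3.358421750
Euler: x'=1.661930307+0.045758·-0.384749361=1.644324946, ẋ'=-0.384749361+0.045758·-3.358421750=-0.538424023
       θ'=-0.187858316+0.045758·0.252444890=-0.176306943, θ̇'=0.252444890+0.045758·1.926327296=0.340589774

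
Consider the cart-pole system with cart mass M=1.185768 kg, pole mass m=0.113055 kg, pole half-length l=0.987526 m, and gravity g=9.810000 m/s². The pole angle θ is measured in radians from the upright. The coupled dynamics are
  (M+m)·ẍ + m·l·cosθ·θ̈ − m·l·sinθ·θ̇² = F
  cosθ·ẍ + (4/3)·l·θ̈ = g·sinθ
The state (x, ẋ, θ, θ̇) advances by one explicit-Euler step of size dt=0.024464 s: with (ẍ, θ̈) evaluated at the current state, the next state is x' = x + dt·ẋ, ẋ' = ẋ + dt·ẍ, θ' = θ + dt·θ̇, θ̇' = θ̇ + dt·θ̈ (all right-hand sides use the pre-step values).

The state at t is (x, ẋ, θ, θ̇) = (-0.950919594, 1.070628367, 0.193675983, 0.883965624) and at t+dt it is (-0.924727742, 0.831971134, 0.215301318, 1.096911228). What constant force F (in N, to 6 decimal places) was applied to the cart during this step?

F = -11.733752 N

ẍ = (ẋ'−ẋ)/dt = (0.831971134−1.070628367)/0.024464 = -9.755446
θ̈ = (θ̇'−θ̇)/dt = (1.096911228−0.883965624)/0.024464 = 8.704448
sinθ=0.192467, cosθ=0.981303
F = (M+m)·ẍ + m·l·cosθ·θ̈ − m·l·sinθ·θ̇² = -12.670598 + 0.953636 − 0.016791 = -11.733752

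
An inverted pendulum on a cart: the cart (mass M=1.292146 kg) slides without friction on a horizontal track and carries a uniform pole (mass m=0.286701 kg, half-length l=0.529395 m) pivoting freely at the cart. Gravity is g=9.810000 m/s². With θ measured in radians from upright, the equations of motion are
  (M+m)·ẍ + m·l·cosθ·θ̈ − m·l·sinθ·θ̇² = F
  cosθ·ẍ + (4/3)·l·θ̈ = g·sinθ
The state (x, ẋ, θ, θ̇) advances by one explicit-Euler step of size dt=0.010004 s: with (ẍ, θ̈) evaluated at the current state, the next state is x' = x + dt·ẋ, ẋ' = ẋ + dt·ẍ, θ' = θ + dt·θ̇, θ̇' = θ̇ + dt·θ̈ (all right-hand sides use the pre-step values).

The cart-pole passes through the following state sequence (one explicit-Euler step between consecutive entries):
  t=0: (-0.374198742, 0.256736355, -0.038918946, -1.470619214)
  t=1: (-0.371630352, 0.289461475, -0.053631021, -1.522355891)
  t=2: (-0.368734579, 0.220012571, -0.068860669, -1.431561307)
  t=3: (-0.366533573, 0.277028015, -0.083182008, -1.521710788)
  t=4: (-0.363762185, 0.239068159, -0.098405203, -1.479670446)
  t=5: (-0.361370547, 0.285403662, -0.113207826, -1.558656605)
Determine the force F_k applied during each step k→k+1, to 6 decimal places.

F_0 = 4.393161 N
F_1 = -9.566148 N
F_2 = 7.655186 N
F_3 = -5.326063 N
F_4 = 6.152830 N

step 0→1:
  ẍ = (ẋ'−ẋ)/dt = (0.289461475−0.256736355)/0.010004 = 3.271204
  θ̈ = (θ̇'−θ̇)/dt = (-1.522355891−-1.470619214)/0.010004 = -5.171599
  sinθ=-0.038909, cosθ=0.999243
  F = (M+m)·ẍ + m·l·cosθ·θ̈ − m·l·sinθ·θ̇² = 5.164730 + -0.784341 − -0.012772 = 4.393161
step 1→2:
  ẍ = (ẋ'−ẋ)/dt = (0.220012571−0.289461475)/0.010004 = -6.942114
  θ̈ = (θ̇'−θ̇)/dt = (-1.431561307−-1.522355891)/0.010004 = 9.075828
  sinθ=-0.053605, cosθ=0.998562
  F = (M+m)·ẍ + m·l·cosθ·θ̈ − m·l·sinθ·θ̇² = -10.960535 + 1.375531 − -0.018856 = -9.566148
step 2→3:
  ẍ = (ẋ'−ẋ)/dt = (0.277028015−0.220012571)/0.010004 = 5.699265
  θ̈ = (θ̇'−θ̇)/dt = (-1.521710788−-1.431561307)/0.010004 = -9.011344
  sinθ=-0.068806, cosθ=0.997630
  F = (M+m)·ẍ + m·l·cosθ·θ̈ − m·l·sinθ·θ̇² = 8.998267 + -1.364483 − -0.021402 = 7.655186
step 3→4:
  ẍ = (ẋ'−ẋ)/dt = (0.239068159−0.277028015)/0.010004 = -3.794468
  θ̈ = (θ̇'−θ̇)/dt = (-1.479670446−-1.521710788)/0.010004 = 4.202353
  sinθ=-0.083086, cosθ=0.996542
  F = (M+m)·ẍ + m·l·cosθ·θ̈ − m·l·sinθ·θ̇² = -5.990884 + 0.635620 − -0.029201 = -5.326063
step 4→5:
  ẍ = (ẋ'−ẋ)/dt = (0.285403662−0.239068159)/0.010004 = 4.631698
  θ̈ = (θ̇'−θ̇)/dt = (-1.558656605−-1.479670446)/0.010004 = -7.895458
  sinθ=-0.098246, cosθ=0.995162
  F = (M+m)·ẍ + m·l·cosθ·θ̈ − m·l·sinθ·θ̇² = 7.312742 + -1.192560 − -0.032648 = 6.152830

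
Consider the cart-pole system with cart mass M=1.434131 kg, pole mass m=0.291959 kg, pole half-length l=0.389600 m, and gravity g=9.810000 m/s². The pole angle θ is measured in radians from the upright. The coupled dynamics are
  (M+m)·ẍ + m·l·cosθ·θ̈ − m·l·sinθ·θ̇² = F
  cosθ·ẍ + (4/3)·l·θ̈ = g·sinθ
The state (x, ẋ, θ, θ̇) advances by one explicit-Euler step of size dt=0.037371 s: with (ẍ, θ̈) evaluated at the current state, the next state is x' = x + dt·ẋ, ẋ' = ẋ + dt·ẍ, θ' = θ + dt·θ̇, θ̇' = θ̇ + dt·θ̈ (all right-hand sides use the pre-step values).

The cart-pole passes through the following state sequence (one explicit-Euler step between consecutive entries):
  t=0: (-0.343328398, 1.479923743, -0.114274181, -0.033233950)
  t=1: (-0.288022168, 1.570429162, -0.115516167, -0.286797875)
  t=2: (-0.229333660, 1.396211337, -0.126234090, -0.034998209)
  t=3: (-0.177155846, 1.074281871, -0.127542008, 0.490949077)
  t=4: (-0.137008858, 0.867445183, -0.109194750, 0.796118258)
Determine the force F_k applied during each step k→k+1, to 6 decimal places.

F_0 = 3.413528 N
F_1 = -7.284384 N
F_2 = -13.281142 N
F_3 = -8.628568 N

step 0→1:
  ẍ = (ẋ'−ẋ)/dt = (1.570429162−1.479923743)/0.037371 = 2.421809
  θ̈ = (θ̇'−θ̇)/dt = (-0.286797875−-0.033233950)/0.037371 = -6.785045
  sinθ=-0.114026, cosθ=0.993478
  F = (M+m)·ẍ + m·l·cosθ·θ̈ − m·l·sinθ·θ̇² = 4.180260 + -0.766746 − -0.000014 = 3.413528
step 1→2:
  ẍ = (ẋ'−ẋ)/dt = (1.396211337−1.570429162)/0.037371 = -4.661845
  θ̈ = (θ̇'−θ̇)/dt = (-0.034998209−-0.286797875)/0.037371 = 6.737836
  sinθ=-0.115259, cosθ=0.993335
  F = (M+m)·ẍ + m·l·cosθ·θ̈ − m·l·sinθ·θ̇² = -8.046765 + 0.761302 − -0.001078 = -7.284384
step 2→3:
  ẍ = (ẋ'−ẋ)/dt = (1.074281871−1.396211337)/0.037371 = -8.614419
  θ̈ = (θ̇'−θ̇)/dt = (0.490949077−-0.034998209)/0.037371 = 14.073674
  sinθ=-0.125899, cosθ=0.992043
  F = (M+m)·ẍ + m·l·cosθ·θ̈ − m·l·sinθ·θ̇² = -14.869263 + 1.588104 − -0.000018 = -13.281142
step 3→4:
  ẍ = (ẋ'−ẋ)/dt = (0.867445183−1.074281871)/0.037371 = -5.534684
  θ̈ = (θ̇'−θ̇)/dt = (0.796118258−0.490949077)/0.037371 = 8.165936
  sinθ=-0.127197, cosθ=0.991878
  F = (M+m)·ẍ + m·l·cosθ·θ̈ − m·l·sinθ·θ̇² = -9.553363 + 0.921308 − -0.003487 = -8.628568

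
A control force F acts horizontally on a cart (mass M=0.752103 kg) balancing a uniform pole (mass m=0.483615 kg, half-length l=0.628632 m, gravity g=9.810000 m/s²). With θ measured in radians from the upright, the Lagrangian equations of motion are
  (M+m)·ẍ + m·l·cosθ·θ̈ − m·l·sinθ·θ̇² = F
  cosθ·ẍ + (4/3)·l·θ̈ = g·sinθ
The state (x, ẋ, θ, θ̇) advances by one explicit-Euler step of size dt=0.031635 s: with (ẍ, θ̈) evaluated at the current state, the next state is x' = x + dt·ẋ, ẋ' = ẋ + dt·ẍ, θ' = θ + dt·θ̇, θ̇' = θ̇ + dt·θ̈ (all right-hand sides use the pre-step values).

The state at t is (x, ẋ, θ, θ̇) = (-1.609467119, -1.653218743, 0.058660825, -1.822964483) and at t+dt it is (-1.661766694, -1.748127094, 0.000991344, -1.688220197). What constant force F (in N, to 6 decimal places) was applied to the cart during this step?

F = -2.473836 N

ẍ = (ẋ'−ẋ)/dt = (-1.748127094−-1.653218743)/0.031635 = -3.000106
θ̈ = (θ̇'−θ̇)/dt = (-1.688220197−-1.822964483)/0.031635 = 4.259342
sinθ=0.058627, cosθ=0.998280
F = (M+m)·ẍ + m·l·cosθ·θ̈ − m·l·sinθ·θ̇² = -3.707285 + 1.292680 − 0.059231 = -2.473836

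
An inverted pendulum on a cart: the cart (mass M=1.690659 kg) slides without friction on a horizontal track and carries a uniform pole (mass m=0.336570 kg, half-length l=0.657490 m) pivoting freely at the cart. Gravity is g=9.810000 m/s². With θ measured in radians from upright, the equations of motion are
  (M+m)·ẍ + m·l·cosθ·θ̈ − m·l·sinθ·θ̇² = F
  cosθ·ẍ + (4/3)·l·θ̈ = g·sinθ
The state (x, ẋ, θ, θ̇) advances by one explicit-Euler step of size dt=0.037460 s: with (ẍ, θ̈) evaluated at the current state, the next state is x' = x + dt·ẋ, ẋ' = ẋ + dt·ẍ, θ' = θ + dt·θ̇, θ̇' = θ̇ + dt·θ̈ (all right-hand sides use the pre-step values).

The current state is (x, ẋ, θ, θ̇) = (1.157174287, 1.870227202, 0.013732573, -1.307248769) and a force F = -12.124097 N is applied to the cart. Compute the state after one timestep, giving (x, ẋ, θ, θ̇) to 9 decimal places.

sinθ=0.013732141, cosθ=0.999905710
temp = (F + m·l·θ̇²·sinθ)/(M+m) = (-12.124097 + 0.005193012)/2.027229 = -5.978063647
θ̈ = (g·sinθ − cosθ·temp)/(l·(4/3 − m·cos²θ/(M+m))) = 7.963645441
ẍ = temp − m·l·θ̈·cosθ/(M+m) = -6.847289647
Euler: x'=1.157174287+0.037460·1.870227202=1.227232998, ẋ'=1.870227202+0.037460·-6.847289647=1.613727732
       θ'=0.013732573+0.037460·-1.307248769=-0.035236966, θ̇'=-1.307248769+0.037460·7.963645441=-1.008930611

(1.227232998, 1.613727732, -0.035236966, -1.008930611)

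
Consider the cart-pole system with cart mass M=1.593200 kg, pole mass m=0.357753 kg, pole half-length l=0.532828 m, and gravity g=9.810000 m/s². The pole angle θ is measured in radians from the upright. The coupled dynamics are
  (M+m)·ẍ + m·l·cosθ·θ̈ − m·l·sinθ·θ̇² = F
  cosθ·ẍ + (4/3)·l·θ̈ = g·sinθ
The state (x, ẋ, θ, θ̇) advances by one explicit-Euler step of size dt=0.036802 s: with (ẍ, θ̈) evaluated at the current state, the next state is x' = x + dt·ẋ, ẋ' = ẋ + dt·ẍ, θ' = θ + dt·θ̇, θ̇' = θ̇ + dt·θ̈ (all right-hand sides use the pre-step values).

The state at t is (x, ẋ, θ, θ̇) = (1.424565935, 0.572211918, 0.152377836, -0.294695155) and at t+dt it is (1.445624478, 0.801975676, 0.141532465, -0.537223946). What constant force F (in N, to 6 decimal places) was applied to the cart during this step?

F = 10.936103 N

ẍ = (ẋ'−ẋ)/dt = (0.801975676−0.572211918)/0.036802 = 6.243241
θ̈ = (θ̇'−θ̇)/dt = (-0.537223946−-0.294695155)/0.036802 = -6.590098
sinθ=0.151789, cosθ=0.988413
F = (M+m)·ẍ + m·l·cosθ·θ̈ − m·l·sinθ·θ̇² = 12.180270 + -1.241654 − 0.002513 = 10.936103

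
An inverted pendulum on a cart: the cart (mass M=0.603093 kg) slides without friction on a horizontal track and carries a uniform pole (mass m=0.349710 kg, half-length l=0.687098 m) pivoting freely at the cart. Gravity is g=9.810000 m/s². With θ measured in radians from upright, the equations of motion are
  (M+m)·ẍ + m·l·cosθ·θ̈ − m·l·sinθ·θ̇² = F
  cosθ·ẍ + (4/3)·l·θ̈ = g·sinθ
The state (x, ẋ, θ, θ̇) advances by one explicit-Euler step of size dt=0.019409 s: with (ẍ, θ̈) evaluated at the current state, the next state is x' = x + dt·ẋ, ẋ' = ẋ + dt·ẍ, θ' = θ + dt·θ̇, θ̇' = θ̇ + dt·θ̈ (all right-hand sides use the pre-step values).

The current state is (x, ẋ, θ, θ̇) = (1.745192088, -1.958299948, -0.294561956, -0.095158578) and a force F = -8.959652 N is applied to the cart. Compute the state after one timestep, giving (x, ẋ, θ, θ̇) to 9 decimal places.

(1.707183444, -2.182872072, -0.296408889, 0.079076330)

sinθ=-0.290320701, cosθ=0.956929407
temp = (F + m·l·θ̇²·sinθ)/(M+m) = (-8.959652 + -0.000631685)/0.952803 = -9.404130429
θ̈ = (g·sinθ − cosθ·temp)/(l·(4/3 − m·cos²θ/(M+m))) = 8.977016251
ẍ = temp − m·l·θ̈·cosθ/(M+m) = -11.570514891
Euler: x'=1.745192088+0.019409·-1.958299948=1.707183444, ẋ'=-1.958299948+0.019409·-11.570514891=-2.182872072
       θ'=-0.294561956+0.019409·-0.095158578=-0.296408889, θ̇'=-0.095158578+0.019409·8.977016251=0.079076330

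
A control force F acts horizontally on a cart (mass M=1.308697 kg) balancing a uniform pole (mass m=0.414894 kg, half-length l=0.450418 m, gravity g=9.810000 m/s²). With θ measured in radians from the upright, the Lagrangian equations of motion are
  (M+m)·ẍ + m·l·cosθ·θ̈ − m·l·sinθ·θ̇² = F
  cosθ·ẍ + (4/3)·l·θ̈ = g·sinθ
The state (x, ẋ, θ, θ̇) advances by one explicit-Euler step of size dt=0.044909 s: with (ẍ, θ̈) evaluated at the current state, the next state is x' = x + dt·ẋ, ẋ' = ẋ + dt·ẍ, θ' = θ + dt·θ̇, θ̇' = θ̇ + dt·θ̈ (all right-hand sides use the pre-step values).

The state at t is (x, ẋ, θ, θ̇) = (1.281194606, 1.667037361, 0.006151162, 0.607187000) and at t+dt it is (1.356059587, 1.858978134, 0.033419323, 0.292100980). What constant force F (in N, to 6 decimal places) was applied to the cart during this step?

F = 6.055079 N

ẍ = (ẋ'−ẋ)/dt = (1.858978134−1.667037361)/0.044909 = 4.273993
θ̈ = (θ̇'−θ̇)/dt = (0.292100980−0.607187000)/0.044909 = -7.016100
sinθ=0.006151, cosθ=0.999981
F = (M+m)·ẍ + m·l·cosθ·θ̈ − m·l·sinθ·θ̇² = 7.366617 + -1.311114 − 0.000424 = 6.055079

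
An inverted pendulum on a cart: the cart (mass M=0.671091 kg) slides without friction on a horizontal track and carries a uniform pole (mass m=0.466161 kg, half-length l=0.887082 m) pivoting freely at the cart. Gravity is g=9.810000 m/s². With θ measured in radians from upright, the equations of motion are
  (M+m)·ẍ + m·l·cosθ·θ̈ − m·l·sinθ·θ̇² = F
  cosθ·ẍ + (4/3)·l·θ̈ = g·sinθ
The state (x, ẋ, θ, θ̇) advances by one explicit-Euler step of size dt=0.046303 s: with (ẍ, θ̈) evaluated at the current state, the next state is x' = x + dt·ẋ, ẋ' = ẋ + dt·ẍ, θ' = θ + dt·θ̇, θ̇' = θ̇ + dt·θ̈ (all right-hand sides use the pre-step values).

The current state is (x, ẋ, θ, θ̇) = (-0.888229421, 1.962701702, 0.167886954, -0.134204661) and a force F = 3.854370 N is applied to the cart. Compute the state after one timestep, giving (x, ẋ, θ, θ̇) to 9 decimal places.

(-0.797350444, 2.153777676, 0.161672876, -0.229309310)

sinθ=0.167099387, cosθ=0.985940056
temp = (F + m·l·θ̇²·sinθ)/(M+m) = (3.854370 + 0.001244543)/1.137252 = 3.390290404
θ̈ = (g·sinθ − cosθ·temp)/(l·(4/3 − m·cos²θ/(M+m))) = -2.053963007
ẍ = temp − m·l·θ̈·cosθ/(M+m) = 4.126643510
Euler: x'=-0.888229421+0.046303·1.962701702=-0.797350444, ẋ'=1.962701702+0.046303·4.126643510=2.153777676
       θ'=0.167886954+0.046303·-0.134204661=0.161672876, θ̇'=-0.134204661+0.046303·-2.053963007=-0.229309310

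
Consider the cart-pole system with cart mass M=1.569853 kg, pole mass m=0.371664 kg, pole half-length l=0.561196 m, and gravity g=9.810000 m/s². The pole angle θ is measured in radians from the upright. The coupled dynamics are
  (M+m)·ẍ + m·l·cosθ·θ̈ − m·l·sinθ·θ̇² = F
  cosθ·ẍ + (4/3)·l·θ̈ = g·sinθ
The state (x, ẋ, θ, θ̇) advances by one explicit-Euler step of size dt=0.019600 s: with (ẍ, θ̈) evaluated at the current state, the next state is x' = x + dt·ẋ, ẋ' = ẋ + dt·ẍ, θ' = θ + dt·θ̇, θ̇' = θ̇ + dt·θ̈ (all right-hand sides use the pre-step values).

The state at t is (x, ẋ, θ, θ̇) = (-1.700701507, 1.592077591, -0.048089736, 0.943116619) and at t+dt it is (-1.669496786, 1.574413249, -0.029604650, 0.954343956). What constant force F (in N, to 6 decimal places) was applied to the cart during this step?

F = -1.621519 N

ẍ = (ẋ'−ẋ)/dt = (1.574413249−1.592077591)/0.019600 = -0.901242
θ̈ = (θ̇'−θ̇)/dt = (0.954343956−0.943116619)/0.019600 = 0.572823
sinθ=-0.048071, cosθ=0.998844
F = (M+m)·ẍ + m·l·cosθ·θ̈ − m·l·sinθ·θ̇² = -1.749777 + 0.119339 − -0.008918 = -1.621519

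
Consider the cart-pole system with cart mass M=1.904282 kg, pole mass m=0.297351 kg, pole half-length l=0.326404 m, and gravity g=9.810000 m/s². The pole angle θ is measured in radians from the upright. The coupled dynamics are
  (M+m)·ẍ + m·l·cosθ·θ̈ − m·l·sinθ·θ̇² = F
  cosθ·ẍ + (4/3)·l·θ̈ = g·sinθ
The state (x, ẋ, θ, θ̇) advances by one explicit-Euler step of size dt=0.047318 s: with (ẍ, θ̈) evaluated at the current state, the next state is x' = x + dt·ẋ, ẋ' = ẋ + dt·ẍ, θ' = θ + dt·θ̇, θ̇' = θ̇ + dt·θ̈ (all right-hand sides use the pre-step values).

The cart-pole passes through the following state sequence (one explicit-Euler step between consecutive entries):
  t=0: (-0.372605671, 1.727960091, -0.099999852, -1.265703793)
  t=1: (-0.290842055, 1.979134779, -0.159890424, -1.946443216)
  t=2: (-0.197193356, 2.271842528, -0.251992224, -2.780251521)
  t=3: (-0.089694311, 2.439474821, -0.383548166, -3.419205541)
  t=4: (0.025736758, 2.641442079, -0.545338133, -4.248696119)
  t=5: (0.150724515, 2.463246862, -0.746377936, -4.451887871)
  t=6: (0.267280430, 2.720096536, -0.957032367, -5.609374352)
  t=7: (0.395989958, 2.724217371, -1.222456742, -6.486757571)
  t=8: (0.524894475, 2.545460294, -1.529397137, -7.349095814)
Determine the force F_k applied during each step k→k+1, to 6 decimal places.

step 0→1:
  ẍ = (ẋ'−ẋ)/dt = (1.979134779−1.727960091)/0.047318 = 5.308227
  θ̈ = (θ̇'−θ̇)/dt = (-1.946443216−-1.265703793)/0.047318 = -14.386479
  sinθ=-0.099833, cosθ=0.995004
  F = (M+m)·ẍ + m·l·cosθ·θ̈ − m·l·sinθ·θ̇² = 11.686768 + -1.389326 − -0.015523 = 10.312964
step 1→2:
  ẍ = (ẋ'−ẋ)/dt = (2.271842528−1.979134779)/0.047318 = 6.185970
  θ̈ = (θ̇'−θ̇)/dt = (-2.780251521−-1.946443216)/0.047318 = -17.621377
  sinθ=-0.159210, cosθ=0.987245
  F = (M+m)·ẍ + m·l·cosθ·θ̈ − m·l·sinθ·θ̇² = 13.619237 + -1.688455 − -0.058544 = 11.989325
step 2→3:
  ẍ = (ẋ'−ẋ)/dt = (2.439474821−2.271842528)/0.047318 = 3.542675
  θ̈ = (θ̇'−θ̇)/dt = (-3.419205541−-2.780251521)/0.047318 = -13.503403
  sinθ=-0.249334, cosθ=0.968418
  F = (M+m)·ẍ + m·l·cosθ·θ̈ − m·l·sinθ·θ̇² = 7.799670 + -1.269202 − -0.187057 = 6.717525
step 3→4:
  ẍ = (ẋ'−ẋ)/dt = (2.641442079−2.439474821)/0.047318 = 4.268297
  θ̈ = (θ̇'−θ̇)/dt = (-4.248696119−-3.419205541)/0.047318 = -17.530128
  sinθ=-0.374213, cosθ=0.927343
  F = (M+m)·ẍ + m·l·cosθ·θ̈ − m·l·sinθ·θ̇² = 9.397223 + -1.577794 − -0.424614 = 8.244043
step 4→5:
  ẍ = (ẋ'−ẋ)/dt = (2.463246862−2.641442079)/0.047318 = -3.765908
  θ̈ = (θ̇'−θ̇)/dt = (-4.451887871−-4.248696119)/0.047318 = -4.294175
  sinθ=-0.518707, cosθ=0.854952
  F = (M+m)·ẍ + m·l·cosθ·θ̈ − m·l·sinθ·θ̇² = -8.291146 + -0.356325 − -0.908779 = -7.738692
step 5→6:
  ẍ = (ẋ'−ẋ)/dt = (2.720096536−2.463246862)/0.047318 = 5.428160
  θ̈ = (θ̇'−θ̇)/dt = (-5.609374352−-4.451887871)/0.047318 = -24.461864
  sinθ=-0.678984, cosθ=0.734153
  F = (M+m)·ẍ + m·l·cosθ·θ̈ − m·l·sinθ·θ̇² = 11.950816 + -1.743015 − -1.306089 = 11.513891
step 6→7:
  ẍ = (ẋ'−ẋ)/dt = (2.724217371−2.720096536)/0.047318 = 0.087088
  θ̈ = (θ̇'−θ̇)/dt = (-6.486757571−-5.609374352)/0.047318 = -18.542272
  sinθ=-0.817486, cosθ=0.575949
  F = (M+m)·ẍ + m·l·cosθ·θ̈ − m·l·sinθ·θ̇² = 0.191736 + -1.036505 − -2.496514 = 1.651745
step 7→8:
  ẍ = (ẋ'−ẋ)/dt = (2.545460294−2.724217371)/0.047318 = -3.777782
  θ̈ = (θ̇'−θ̇)/dt = (-7.349095814−-6.486757571)/0.047318 = -18.224317
  sinθ=-0.939941, cosθ=0.341338
  F = (M+m)·ẍ + m·l·cosθ·θ̈ − m·l·sinθ·θ̇² = -8.317289 + -0.603754 − -3.838669 = -5.082374

F_0 = 10.312964 N
F_1 = 11.989325 N
F_2 = 6.717525 N
F_3 = 8.244043 N
F_4 = -7.738692 N
F_5 = 11.513891 N
F_6 = 1.651745 N
F_7 = -5.082374 N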